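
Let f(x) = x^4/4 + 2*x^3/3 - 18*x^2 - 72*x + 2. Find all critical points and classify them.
f'(x) = x^3 + 2*x^2 - 36*x - 72

Solve f'(x) = 0:
  Factor: x^3 + 2*x^2 - 36*x - 72 = (x - 6)*(x + 2)*(x + 6) = 0.
  ⇒ x = -6, -2, 6

f''(x) = 3*x^2 + 4*x - 36
Second-derivative test at each critical point:
  f''(-6) = 48 > 0 → local minimum
  f''(-2) = -32 < 0 → local maximum
  f''(6) = 96 > 0 → local minimum

Critical points: x = -6 (local minimum); x = -2 (local maximum); x = 6 (local minimum)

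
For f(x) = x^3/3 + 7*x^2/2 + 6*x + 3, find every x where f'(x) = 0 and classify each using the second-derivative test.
f'(x) = x^2 + 7*x + 6

Solve f'(x) = 0:
  Factor: x^2 + 7*x + 6 = (x + 1)*(x + 6) = 0.
  ⇒ x = -6, -1

f''(x) = 2*x + 7
Second-derivative test at each critical point:
  f''(-6) = -5 < 0 → local maximum
  f''(-1) = 5 > 0 → local minimum

Critical points: x = -6 (local maximum); x = -1 (local minimum)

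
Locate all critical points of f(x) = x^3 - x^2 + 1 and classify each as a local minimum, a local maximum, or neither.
f'(x) = x*(3*x - 2)

Solve f'(x) = 0:
  Factor: 3*x^2 - 2*x = x*(3*x - 2) = 0.
  ⇒ x = 0, 2/3

f''(x) = 6*x - 2
Second-derivative test at each critical point:
  f''(0) = -2 < 0 → local maximum
  f''(2/3) = 2 > 0 → local minimum

Critical points: x = 0 (local maximum); x = 2/3 (local minimum)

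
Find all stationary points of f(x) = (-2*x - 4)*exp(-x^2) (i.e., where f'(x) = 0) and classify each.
f'(x) = 2*(2*x*(x + 2) - 1)*exp(-x^2)

Solve f'(x) = 0:
  f'(x) = (4*x^2 + 8*x - 2)·exp(-x^2) and exp(-x^2) > 0 for every x, so f'(x) = 0 ⇔ 4*x^2 + 8*x - 2 = 0.
  Factor: 4*x^2 + 8*x - 2 = 2*(2*x^2 + 4*x - 1); 2*x^2 + 4*x - 1 = 0 has no rational roots; quadratic formula: x = (-4 ± √24)/4.
  ⇒ x = -sqrt(6)/2 - 1 ≈ -2.2247, -1 + sqrt(6)/2 ≈ 0.2247

f''(x) = 4*(-2*x^2*(x + 2) + 3*x + 2)*exp(-x^2)
Second-derivative test at each critical point:
  f''(-2.2247) = -0.0694 < 0 → local maximum
  f''(0.2247) = 9.3154 > 0 → local minimum

Critical points: x = -sqrt(6)/2 - 1 ≈ -2.2247 (local maximum); x = -1 + sqrt(6)/2 ≈ 0.2247 (local minimum)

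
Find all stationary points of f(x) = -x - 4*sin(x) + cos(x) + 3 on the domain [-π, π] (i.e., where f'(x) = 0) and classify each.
f'(x) = -sin(x) - 4*cos(x) - 1

Solve f'(x) = 0 on [-π, π]:
  f'(x) = 0 ⇔ -sin(x) - 4*cos(x) = 1. Write the left side as R·cos(x + φ) with R = √((-4)² + 1²) = sqrt(17), cos φ = -4*sqrt(17)/17, sin φ = sqrt(17)/17; then cos(x + φ) = sqrt(17)/17. Solve for x and keep the solutions lying in [-π, π].
  ⇒ x = -pi/2 ≈ -1.5708, pi - atan(15/8) ≈ 2.0608

f''(x) = 4*sin(x) - cos(x)
Second-derivative test at each critical point:
  f''(-1.5708) = -4 < 0 → local maximum
  f''(2.0608) = 4 > 0 → local minimum

Critical points: x = -pi/2 ≈ -1.5708 (local maximum); x = pi - atan(15/8) ≈ 2.0608 (local minimum)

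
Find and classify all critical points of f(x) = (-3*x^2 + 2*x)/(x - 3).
f'(x) = 3*(-x^2 + 6*x - 2)/(x^2 - 6*x + 9)

Solve f'(x) = 0:
  f'(x) = -3*(x^2 - 6*x + 2)/(x - 3)^2; the denominator is positive wherever f is defined, so f'(x) = 0 ⇔ -3*x^2 + 18*x - 6 = 0.
  Factor: -3*x^2 + 18*x - 6 = -3*(x^2 - 6*x + 2); x^2 - 6*x + 2 = 0 has no rational roots; quadratic formula: x = (6 ± √28)/2.
  ⇒ x = 3 - sqrt(7) ≈ 0.3542, sqrt(7) + 3 ≈ 5.6458

f''(x) = -42/(x^3 - 9*x^2 + 27*x - 27)
Second-derivative test at each critical point:
  f''(0.3542) = 2.2678 > 0 → local minimum
  f''(5.6458) = -2.2678 < 0 → local maximum

Critical points: x = 3 - sqrt(7) ≈ 0.3542 (local minimum); x = sqrt(7) + 3 ≈ 5.6458 (local maximum)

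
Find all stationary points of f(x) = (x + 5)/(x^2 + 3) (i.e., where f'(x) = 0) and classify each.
f'(x) = (x^2 - 2*x*(x + 5) + 3)/(x^2 + 3)^2

Solve f'(x) = 0:
  f'(x) = -(x^2 + 10*x - 3)/(x^2 + 3)^2; the denominator is positive wherever f is defined, so f'(x) = 0 ⇔ -x^2 - 10*x + 3 = 0.
  x^2 + 10*x - 3 = 0 has no rational roots; quadratic formula: x = (-10 ± √112)/2.
  ⇒ x = -2*sqrt(7) - 5 ≈ -10.2915, -5 + 2*sqrt(7) ≈ 0.2915

f''(x) = 2*(4*x^2*(x + 5) - (3*x + 5)*(x^2 + 3))/(x^2 + 3)^3
Second-derivative test at each critical point:
  f''(-10.2915) = 0.0009 > 0 → local minimum
  f''(0.2915) = -1.1120 < 0 → local maximum

Critical points: x = -2*sqrt(7) - 5 ≈ -10.2915 (local minimum); x = -5 + 2*sqrt(7) ≈ 0.2915 (local maximum)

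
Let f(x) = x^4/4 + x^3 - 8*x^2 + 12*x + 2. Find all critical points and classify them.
f'(x) = x^3 + 3*x^2 - 16*x + 12

Solve f'(x) = 0:
  Factor: x^3 + 3*x^2 - 16*x + 12 = (x - 2)*(x - 1)*(x + 6) = 0.
  ⇒ x = -6, 1, 2

f''(x) = 3*x^2 + 6*x - 16
Second-derivative test at each critical point:
  f''(-6) = 56 > 0 → local minimum
  f''(1) = -7 < 0 → local maximum
  f''(2) = 8 > 0 → local minimum

Critical points: x = -6 (local minimum); x = 1 (local maximum); x = 2 (local minimum)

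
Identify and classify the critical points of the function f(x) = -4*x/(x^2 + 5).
f'(x) = 4*(x^2 - 5)/(x^2 + 5)^2

Solve f'(x) = 0:
  f'(x) = 4*(x^2 - 5)/(x^2 + 5)^2; the denominator is positive wherever f is defined, so f'(x) = 0 ⇔ 4*x^2 - 20 = 0.
  Factor: 4*x^2 - 20 = 4*(x^2 - 5); x^2 - 5 = 0 has no rational roots; quadratic formula: x = (0 ± √20)/2.
  ⇒ x = -sqrt(5) ≈ -2.2361, sqrt(5) ≈ 2.2361

f''(x) = 8*x*(15 - x^2)/(x^2 + 5)^3
Second-derivative test at each critical point:
  f''(-2.2361) = -0.1789 < 0 → local maximum
  f''(2.2361) = 0.1789 > 0 → local minimum

Critical points: x = -sqrt(5) ≈ -2.2361 (local maximum); x = sqrt(5) ≈ 2.2361 (local minimum)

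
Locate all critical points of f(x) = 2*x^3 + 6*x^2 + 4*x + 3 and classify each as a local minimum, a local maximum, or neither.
f'(x) = 6*x^2 + 12*x + 4

Solve f'(x) = 0:
  Factor: 6*x^2 + 12*x + 4 = 2*(3*x^2 + 6*x + 2); 3*x^2 + 6*x + 2 = 0 has no rational roots; quadratic formula: x = (-6 ± √12)/6.
  ⇒ x = -1 - sqrt(3)/3 ≈ -1.5774, -1 + sqrt(3)/3 ≈ -0.4226

f''(x) = 12*x + 12
Second-derivative test at each critical point:
  f''(-1.5774) = -6.9282 < 0 → local maximum
  f''(-0.4226) = 6.9282 > 0 → local minimum

Critical points: x = -1 - sqrt(3)/3 ≈ -1.5774 (local maximum); x = -1 + sqrt(3)/3 ≈ -0.4226 (local minimum)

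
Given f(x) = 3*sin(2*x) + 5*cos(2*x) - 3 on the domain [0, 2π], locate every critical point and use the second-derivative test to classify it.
f'(x) = -10*sin(2*x) + 6*cos(2*x)

Solve f'(x) = 0 on [0, 2π]:
  f'(x) = 0 ⇔ 3*cos(2*x) = 5*sin(2*x) ⇔ tan(2*x) = 3/5, i.e. 2*x = arctan(3/5) + nπ; keep the solutions lying in [0, 2π].
  ⇒ x = atan(3/5)/2 ≈ 0.2702, atan(3/5)/2 + pi/2 ≈ 1.8410, atan(3/5)/2 + pi ≈ 3.4118, atan(3/5)/2 + 3*pi/2 ≈ 4.9826

f''(x) = -12*sin(2*x) - 20*cos(2*x)
Second-derivative test at each critical point:
  f''(0.2702) = -23.3238 < 0 → local maximum
  f''(1.8410) = 23.3238 > 0 → local minimum
  f''(3.4118) = -23.3238 < 0 → local maximum
  f''(4.9826) = 23.3238 > 0 → local minimum

Critical points: x = atan(3/5)/2 ≈ 0.2702 (local maximum); x = atan(3/5)/2 + pi/2 ≈ 1.8410 (local minimum); x = atan(3/5)/2 + pi ≈ 3.4118 (local maximum); x = atan(3/5)/2 + 3*pi/2 ≈ 4.9826 (local minimum)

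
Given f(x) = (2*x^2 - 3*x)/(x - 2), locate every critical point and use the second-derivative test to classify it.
f'(x) = 2*(x^2 - 4*x + 3)/(x^2 - 4*x + 4)

Solve f'(x) = 0:
  f'(x) = 2*(x - 3)*(x - 1)/(x - 2)^2; the denominator is positive wherever f is defined, so f'(x) = 0 ⇔ 2*x^2 - 8*x + 6 = 0.
  Factor: 2*x^2 - 8*x + 6 = 2*(x - 3)*(x - 1) = 0.
  ⇒ x = 1, 3

f''(x) = 4/(x^3 - 6*x^2 + 12*x - 8)
Second-derivative test at each critical point:
  f''(1) = -4 < 0 → local maximum
  f''(3) = 4 > 0 → local minimum

Critical points: x = 1 (local maximum); x = 3 (local minimum)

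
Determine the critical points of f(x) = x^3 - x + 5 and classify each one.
f'(x) = 3*x^2 - 1

Solve f'(x) = 0:
  3*x^2 - 1 = 0 has no rational roots; quadratic formula: x = (0 ± √12)/6.
  ⇒ x = -sqrt(3)/3 ≈ -0.5774, sqrt(3)/3 ≈ 0.5774

f''(x) = 6*x
Second-derivative test at each critical point:
  f''(-0.5774) = -3.4641 < 0 → local maximum
  f''(0.5774) = 3.4641 > 0 → local minimum

Critical points: x = -sqrt(3)/3 ≈ -0.5774 (local maximum); x = sqrt(3)/3 ≈ 0.5774 (local minimum)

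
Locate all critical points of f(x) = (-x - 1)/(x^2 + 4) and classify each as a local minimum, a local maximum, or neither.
f'(x) = (-x^2 + 2*x*(x + 1) - 4)/(x^2 + 4)^2

Solve f'(x) = 0:
  f'(x) = (x^2 + 2*x - 4)/(x^2 + 4)^2; the denominator is positive wherever f is defined, so f'(x) = 0 ⇔ x^2 + 2*x - 4 = 0.
  x^2 + 2*x - 4 = 0 has no rational roots; quadratic formula: x = (-2 ± √20)/2.
  ⇒ x = -sqrt(5) - 1 ≈ -3.2361, -1 + sqrt(5) ≈ 1.2361

f''(x) = 2*(-4*x^2*(x + 1) + (3*x + 1)*(x^2 + 4))/(x^2 + 4)^3
Second-derivative test at each critical point:
  f''(-3.2361) = -0.0214 < 0 → local maximum
  f''(1.2361) = 0.1464 > 0 → local minimum

Critical points: x = -sqrt(5) - 1 ≈ -3.2361 (local maximum); x = -1 + sqrt(5) ≈ 1.2361 (local minimum)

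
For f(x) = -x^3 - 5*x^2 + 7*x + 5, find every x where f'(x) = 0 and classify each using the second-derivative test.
f'(x) = -3*x^2 - 10*x + 7

Solve f'(x) = 0:
  3*x^2 + 10*x - 7 = 0 has no rational roots; quadratic formula: x = (-10 ± √184)/6.
  ⇒ x = -sqrt(46)/3 - 5/3 ≈ -3.9274, -5/3 + sqrt(46)/3 ≈ 0.5941

f''(x) = -6*x - 10
Second-derivative test at each critical point:
  f''(-3.9274) = 13.5647 > 0 → local minimum
  f''(0.5941) = -13.5647 < 0 → local maximum

Critical points: x = -sqrt(46)/3 - 5/3 ≈ -3.9274 (local minimum); x = -5/3 + sqrt(46)/3 ≈ 0.5941 (local maximum)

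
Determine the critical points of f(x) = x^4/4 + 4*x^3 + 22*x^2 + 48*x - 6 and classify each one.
f'(x) = x^3 + 12*x^2 + 44*x + 48

Solve f'(x) = 0:
  Factor: x^3 + 12*x^2 + 44*x + 48 = (x + 2)*(x + 4)*(x + 6) = 0.
  ⇒ x = -6, -4, -2

f''(x) = 3*x^2 + 24*x + 44
Second-derivative test at each critical point:
  f''(-6) = 8 > 0 → local minimum
  f''(-4) = -4 < 0 → local maximum
  f''(-2) = 8 > 0 → local minimum

Critical points: x = -6 (local minimum); x = -4 (local maximum); x = -2 (local minimum)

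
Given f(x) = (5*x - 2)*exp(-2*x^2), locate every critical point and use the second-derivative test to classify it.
f'(x) = (-4*x*(5*x - 2) + 5)*exp(-2*x^2)

Solve f'(x) = 0:
  f'(x) = (-20*x^2 + 8*x + 5)·exp(-2*x^2) and exp(-2*x^2) > 0 for every x, so f'(x) = 0 ⇔ -20*x^2 + 8*x + 5 = 0.
  20*x^2 - 8*x - 5 = 0 has no rational roots; quadratic formula: x = (8 ± √464)/40.
  ⇒ x = 1/5 - sqrt(29)/10 ≈ -0.3385, 1/5 + sqrt(29)/10 ≈ 0.7385

f''(x) = 4*(4*x^2*(5*x - 2) - 15*x + 2)*exp(-2*x^2)
Second-derivative test at each critical point:
  f''(-0.3385) = 17.1287 > 0 → local minimum
  f''(0.7385) = -7.2364 < 0 → local maximum

Critical points: x = 1/5 - sqrt(29)/10 ≈ -0.3385 (local minimum); x = 1/5 + sqrt(29)/10 ≈ 0.7385 (local maximum)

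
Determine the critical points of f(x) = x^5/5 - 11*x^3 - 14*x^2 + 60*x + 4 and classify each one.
f'(x) = x^4 - 33*x^2 - 28*x + 60

Solve f'(x) = 0:
  Factor: x^4 - 33*x^2 - 28*x + 60 = (x - 6)*(x - 1)*(x + 2)*(x + 5) = 0.
  ⇒ x = -5, -2, 1, 6

f''(x) = 4*x^3 - 66*x - 28
Second-derivative test at each critical point:
  f''(-5) = -198 < 0 → local maximum
  f''(-2) = 72 > 0 → local minimum
  f''(1) = -90 < 0 → local maximum
  f''(6) = 440 > 0 → local minimum

Critical points: x = -5 (local maximum); x = -2 (local minimum); x = 1 (local maximum); x = 6 (local minimum)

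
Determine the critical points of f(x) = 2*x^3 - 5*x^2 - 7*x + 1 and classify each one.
f'(x) = 6*x^2 - 10*x - 7

Solve f'(x) = 0:
  6*x^2 - 10*x - 7 = 0 has no rational roots; quadratic formula: x = (10 ± √268)/12.
  ⇒ x = 5/6 - sqrt(67)/6 ≈ -0.5309, 5/6 + sqrt(67)/6 ≈ 2.1976

f''(x) = 12*x - 10
Second-derivative test at each critical point:
  f''(-0.5309) = -16.3707 < 0 → local maximum
  f''(2.1976) = 16.3707 > 0 → local minimum

Critical points: x = 5/6 - sqrt(67)/6 ≈ -0.5309 (local maximum); x = 5/6 + sqrt(67)/6 ≈ 2.1976 (local minimum)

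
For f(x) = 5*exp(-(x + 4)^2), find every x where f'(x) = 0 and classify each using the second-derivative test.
f'(x) = 10*(-x - 4)*exp(-(x + 4)^2)

Solve f'(x) = 0:
  f'(x) = (-10*x - 40)·exp(-(x + 4)^2) and exp(-(x + 4)^2) > 0 for every x, so f'(x) = 0 ⇔ -10*x - 40 = 0.
  Factor: -10*x - 40 = -10*(x + 4) = 0.
  ⇒ x = -4

f''(x) = 10*(2*(x + 4)^2 - 1)*exp(-(x + 4)^2)
Second-derivative test at each critical point:
  f''(-4) = -10 < 0 → local maximum

Critical points: x = -4 (local maximum)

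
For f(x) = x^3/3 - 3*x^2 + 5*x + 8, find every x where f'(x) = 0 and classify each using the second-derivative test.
f'(x) = x^2 - 6*x + 5

Solve f'(x) = 0:
  Factor: x^2 - 6*x + 5 = (x - 5)*(x - 1) = 0.
  ⇒ x = 1, 5

f''(x) = 2*x - 6
Second-derivative test at each critical point:
  f''(1) = -4 < 0 → local maximum
  f''(5) = 4 > 0 → local minimum

Critical points: x = 1 (local maximum); x = 5 (local minimum)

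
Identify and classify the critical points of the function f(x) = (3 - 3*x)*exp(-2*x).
f'(x) = 3*(2*x - 3)*exp(-2*x)

Solve f'(x) = 0:
  f'(x) = (6*x - 9)·exp(-2*x) and exp(-2*x) > 0 for every x, so f'(x) = 0 ⇔ 6*x - 9 = 0.
  Factor: 6*x - 9 = 3*(2*x - 3) = 0.
  ⇒ x = 3/2

f''(x) = 12*(2 - x)*exp(-2*x)
Second-derivative test at each critical point:
  f''(3/2) = 0.2987 > 0 → local minimum

Critical points: x = 3/2 (local minimum)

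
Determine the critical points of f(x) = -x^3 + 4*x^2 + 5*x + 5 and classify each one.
f'(x) = -3*x^2 + 8*x + 5

Solve f'(x) = 0:
  3*x^2 - 8*x - 5 = 0 has no rational roots; quadratic formula: x = (8 ± √124)/6.
  ⇒ x = 4/3 - sqrt(31)/3 ≈ -0.5226, 4/3 + sqrt(31)/3 ≈ 3.1893

f''(x) = 8 - 6*x
Second-derivative test at each critical point:
  f''(-0.5226) = 11.1355 > 0 → local minimum
  f''(3.1893) = -11.1355 < 0 → local maximum

Critical points: x = 4/3 - sqrt(31)/3 ≈ -0.5226 (local minimum); x = 4/3 + sqrt(31)/3 ≈ 3.1893 (local maximum)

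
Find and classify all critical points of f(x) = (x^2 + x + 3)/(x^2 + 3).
f'(x) = (3 - x^2)/(x^4 + 6*x^2 + 9)

Solve f'(x) = 0:
  f'(x) = -(x^2 - 3)/(x^2 + 3)^2; the denominator is positive wherever f is defined, so f'(x) = 0 ⇔ 3 - x^2 = 0.
  x^2 - 3 = 0 has no rational roots; quadratic formula: x = (0 ± √12)/2.
  ⇒ x = -sqrt(3) ≈ -1.7321, sqrt(3) ≈ 1.7321

f''(x) = 2*x*(x^2 - 9)/(x^6 + 9*x^4 + 27*x^2 + 27)
Second-derivative test at each critical point:
  f''(-1.7321) = 0.0962 > 0 → local minimum
  f''(1.7321) = -0.0962 < 0 → local maximum

Critical points: x = -sqrt(3) ≈ -1.7321 (local minimum); x = sqrt(3) ≈ 1.7321 (local maximum)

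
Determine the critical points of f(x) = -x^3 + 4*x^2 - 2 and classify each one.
f'(x) = x*(8 - 3*x)

Solve f'(x) = 0:
  Factor: -3*x^2 + 8*x = -x*(3*x - 8) = 0.
  ⇒ x = 0, 8/3

f''(x) = 8 - 6*x
Second-derivative test at each critical point:
  f''(0) = 8 > 0 → local minimum
  f''(8/3) = -8 < 0 → local maximum

Critical points: x = 0 (local minimum); x = 8/3 (local maximum)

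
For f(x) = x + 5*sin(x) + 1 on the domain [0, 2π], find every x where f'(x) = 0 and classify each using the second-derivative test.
f'(x) = 5*cos(x) + 1

Solve f'(x) = 0 on [0, 2π]:
  f'(x) = 0 ⇔ cos(x) = -1/5, i.e. x = ±arccos(-1/5) + 2nπ; keep the solutions lying in [0, 2π].
  ⇒ x = acos(-1/5) ≈ 1.7722, -acos(-1/5) + 2*pi ≈ 4.5110

f''(x) = -5*sin(x)
Second-derivative test at each critical point:
  f''(1.7722) = -4.8990 < 0 → local maximum
  f''(4.5110) = 4.8990 > 0 → local minimum

Critical points: x = acos(-1/5) ≈ 1.7722 (local maximum); x = -acos(-1/5) + 2*pi ≈ 4.5110 (local minimum)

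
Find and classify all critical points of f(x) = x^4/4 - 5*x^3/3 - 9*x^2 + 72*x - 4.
f'(x) = x^3 - 5*x^2 - 18*x + 72

Solve f'(x) = 0:
  Factor: x^3 - 5*x^2 - 18*x + 72 = (x - 6)*(x - 3)*(x + 4) = 0.
  ⇒ x = -4, 3, 6

f''(x) = 3*x^2 - 10*x - 18
Second-derivative test at each critical point:
  f''(-4) = 70 > 0 → local minimum
  f''(3) = -21 < 0 → local maximum
  f''(6) = 30 > 0 → local minimum

Critical points: x = -4 (local minimum); x = 3 (local maximum); x = 6 (local minimum)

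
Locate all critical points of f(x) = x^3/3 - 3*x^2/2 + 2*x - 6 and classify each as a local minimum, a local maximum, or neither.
f'(x) = x^2 - 3*x + 2

Solve f'(x) = 0:
  Factor: x^2 - 3*x + 2 = (x - 2)*(x - 1) = 0.
  ⇒ x = 1, 2

f''(x) = 2*x - 3
Second-derivative test at each critical point:
  f''(1) = -1 < 0 → local maximum
  f''(2) = 1 > 0 → local minimum

Critical points: x = 1 (local maximum); x = 2 (local minimum)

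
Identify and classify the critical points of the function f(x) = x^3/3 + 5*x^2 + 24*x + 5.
f'(x) = x^2 + 10*x + 24

Solve f'(x) = 0:
  Factor: x^2 + 10*x + 24 = (x + 4)*(x + 6) = 0.
  ⇒ x = -6, -4

f''(x) = 2*x + 10
Second-derivative test at each critical point:
  f''(-6) = -2 < 0 → local maximum
  f''(-4) = 2 > 0 → local minimum

Critical points: x = -6 (local maximum); x = -4 (local minimum)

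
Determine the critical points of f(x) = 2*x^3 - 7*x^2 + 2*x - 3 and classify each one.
f'(x) = 6*x^2 - 14*x + 2

Solve f'(x) = 0:
  Factor: 6*x^2 - 14*x + 2 = 2*(3*x^2 - 7*x + 1); 3*x^2 - 7*x + 1 = 0 has no rational roots; quadratic formula: x = (7 ± √37)/6.
  ⇒ x = 7/6 - sqrt(37)/6 ≈ 0.1529, sqrt(37)/6 + 7/6 ≈ 2.1805

f''(x) = 12*x - 14
Second-derivative test at each critical point:
  f''(0.1529) = -12.1655 < 0 → local maximum
  f''(2.1805) = 12.1655 > 0 → local minimum

Critical points: x = 7/6 - sqrt(37)/6 ≈ 0.1529 (local maximum); x = sqrt(37)/6 + 7/6 ≈ 2.1805 (local minimum)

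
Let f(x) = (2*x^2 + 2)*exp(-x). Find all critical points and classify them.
f'(x) = 2*(-x^2 + 2*x - 1)*exp(-x)

Solve f'(x) = 0:
  f'(x) = (-2*x^2 + 4*x - 2)·exp(-x) and exp(-x) > 0 for every x, so f'(x) = 0 ⇔ -2*x^2 + 4*x - 2 = 0.
  Factor: -2*x^2 + 4*x - 2 = -2*(x - 1)^2 = 0.
  ⇒ x = 1

f''(x) = 2*(x^2 - 4*x + 3)*exp(-x)
Second-derivative test at each critical point:
  f''(1) = 0, so the second-derivative test is inconclusive; use the first-derivative test: f'(3/4) = -0.0590, f'(5/4) = -0.0358 — f' is negative on both sides (no sign change) → neither a local maximum nor a local minimum

Critical points: x = 1 (neither)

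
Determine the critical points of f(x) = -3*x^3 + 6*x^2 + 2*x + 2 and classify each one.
f'(x) = -9*x^2 + 12*x + 2

Solve f'(x) = 0:
  9*x^2 - 12*x - 2 = 0 has no rational roots; quadratic formula: x = (12 ± √216)/18.
  ⇒ x = 2/3 - sqrt(6)/3 ≈ -0.1498, 2/3 + sqrt(6)/3 ≈ 1.4832

f''(x) = 12 - 18*x
Second-derivative test at each critical point:
  f''(-0.1498) = 14.6969 > 0 → local minimum
  f''(1.4832) = -14.6969 < 0 → local maximum

Critical points: x = 2/3 - sqrt(6)/3 ≈ -0.1498 (local minimum); x = 2/3 + sqrt(6)/3 ≈ 1.4832 (local maximum)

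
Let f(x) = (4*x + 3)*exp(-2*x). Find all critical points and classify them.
f'(x) = 2*(-4*x - 1)*exp(-2*x)

Solve f'(x) = 0:
  f'(x) = (-8*x - 2)·exp(-2*x) and exp(-2*x) > 0 for every x, so f'(x) = 0 ⇔ -8*x - 2 = 0.
  Factor: -8*x - 2 = -2*(4*x + 1) = 0.
  ⇒ x = -1/4

f''(x) = 4*(4*x - 1)*exp(-2*x)
Second-derivative test at each critical point:
  f''(-1/4) = -13.1898 < 0 → local maximum

Critical points: x = -1/4 (local maximum)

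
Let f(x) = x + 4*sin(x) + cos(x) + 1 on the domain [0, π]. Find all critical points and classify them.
f'(x) = -sin(x) + 4*cos(x) + 1

Solve f'(x) = 0 on [0, π]:
  f'(x) = 0 ⇔ -sin(x) + 4*cos(x) = -1. Write the left side as R·cos(x + φ) with R = √(4² + 1²) = sqrt(17), cos φ = 4*sqrt(17)/17, sin φ = sqrt(17)/17; then cos(x + φ) = -sqrt(17)/17. Solve for x and keep the solutions lying in [0, π].
  ⇒ x = pi/2 ≈ 1.5708

f''(x) = -4*sin(x) - cos(x)
Second-derivative test at each critical point:
  f''(1.5708) = -4 < 0 → local maximum

Critical points: x = pi/2 ≈ 1.5708 (local maximum)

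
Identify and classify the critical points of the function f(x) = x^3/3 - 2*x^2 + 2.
f'(x) = x*(x - 4)

Solve f'(x) = 0:
  Factor: x^2 - 4*x = x*(x - 4) = 0.
  ⇒ x = 0, 4

f''(x) = 2*x - 4
Second-derivative test at each critical point:
  f''(0) = -4 < 0 → local maximum
  f''(4) = 4 > 0 → local minimum

Critical points: x = 0 (local maximum); x = 4 (local minimum)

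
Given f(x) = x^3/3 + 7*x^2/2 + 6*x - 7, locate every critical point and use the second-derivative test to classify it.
f'(x) = x^2 + 7*x + 6

Solve f'(x) = 0:
  Factor: x^2 + 7*x + 6 = (x + 1)*(x + 6) = 0.
  ⇒ x = -6, -1

f''(x) = 2*x + 7
Second-derivative test at each critical point:
  f''(-6) = -5 < 0 → local maximum
  f''(-1) = 5 > 0 → local minimum

Critical points: x = -6 (local maximum); x = -1 (local minimum)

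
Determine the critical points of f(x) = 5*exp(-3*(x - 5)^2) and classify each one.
f'(x) = 30*(5 - x)*exp(-3*(x - 5)^2)

Solve f'(x) = 0:
  f'(x) = (150 - 30*x)·exp(-3*(x - 5)^2) and exp(-3*(x - 5)^2) > 0 for every x, so f'(x) = 0 ⇔ 150 - 30*x = 0.
  Factor: 150 - 30*x = -30*(x - 5) = 0.
  ⇒ x = 5

f''(x) = 30*(6*(x - 5)^2 - 1)*exp(-3*(x - 5)^2)
Second-derivative test at each critical point:
  f''(5) = -30 < 0 → local maximum

Critical points: x = 5 (local maximum)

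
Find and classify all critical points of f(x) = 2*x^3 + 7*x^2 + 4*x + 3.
f'(x) = 6*x^2 + 14*x + 4

Solve f'(x) = 0:
  Factor: 6*x^2 + 14*x + 4 = 2*(x + 2)*(3*x + 1) = 0.
  ⇒ x = -2, -1/3

f''(x) = 12*x + 14
Second-derivative test at each critical point:
  f''(-2) = -10 < 0 → local maximum
  f''(-1/3) = 10 > 0 → local minimum

Critical points: x = -2 (local maximum); x = -1/3 (local minimum)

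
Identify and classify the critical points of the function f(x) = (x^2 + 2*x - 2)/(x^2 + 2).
f'(x) = 2*(-x^2 + 4*x + 2)/(x^4 + 4*x^2 + 4)

Solve f'(x) = 0:
  f'(x) = -2*(x^2 - 4*x - 2)/(x^2 + 2)^2; the denominator is positive wherever f is defined, so f'(x) = 0 ⇔ -2*x^2 + 8*x + 4 = 0.
  Factor: -2*x^2 + 8*x + 4 = -2*(x^2 - 4*x - 2); x^2 - 4*x - 2 = 0 has no rational roots; quadratic formula: x = (4 ± √24)/2.
  ⇒ x = 2 - sqrt(6) ≈ -0.4495, 2 + sqrt(6) ≈ 4.4495

f''(x) = 4*(x^3 - 6*x^2 - 6*x + 4)/(x^6 + 6*x^4 + 12*x^2 + 8)
Second-derivative test at each critical point:
  f''(-0.4495) = 2.0206 > 0 → local minimum
  f''(4.4495) = -0.0206 < 0 → local maximum

Critical points: x = 2 - sqrt(6) ≈ -0.4495 (local minimum); x = 2 + sqrt(6) ≈ 4.4495 (local maximum)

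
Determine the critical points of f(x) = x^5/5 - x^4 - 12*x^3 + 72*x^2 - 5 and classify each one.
f'(x) = x*(x^3 - 4*x^2 - 36*x + 144)

Solve f'(x) = 0:
  Factor: x^4 - 4*x^3 - 36*x^2 + 144*x = x*(x - 6)*(x - 4)*(x + 6) = 0.
  ⇒ x = -6, 0, 4, 6

f''(x) = 4*x^3 - 12*x^2 - 72*x + 144
Second-derivative test at each critical point:
  f''(-6) = -720 < 0 → local maximum
  f''(0) = 144 > 0 → local minimum
  f''(4) = -80 < 0 → local maximum
  f''(6) = 144 > 0 → local minimum

Critical points: x = -6 (local maximum); x = 0 (local minimum); x = 4 (local maximum); x = 6 (local minimum)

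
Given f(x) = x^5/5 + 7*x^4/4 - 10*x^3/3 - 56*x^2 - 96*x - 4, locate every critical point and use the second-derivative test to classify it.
f'(x) = x^4 + 7*x^3 - 10*x^2 - 112*x - 96

Solve f'(x) = 0:
  Factor: x^4 + 7*x^3 - 10*x^2 - 112*x - 96 = (x - 4)*(x + 1)*(x + 4)*(x + 6) = 0.
  ⇒ x = -6, -4, -1, 4

f''(x) = 4*x^3 + 21*x^2 - 20*x - 112
Second-derivative test at each critical point:
  f''(-6) = -100 < 0 → local maximum
  f''(-4) = 48 > 0 → local minimum
  f''(-1) = -75 < 0 → local maximum
  f''(4) = 400 > 0 → local minimum

Critical points: x = -6 (local maximum); x = -4 (local minimum); x = -1 (local maximum); x = 4 (local minimum)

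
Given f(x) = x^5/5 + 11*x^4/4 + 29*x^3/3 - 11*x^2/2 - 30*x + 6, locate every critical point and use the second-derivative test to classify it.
f'(x) = x^4 + 11*x^3 + 29*x^2 - 11*x - 30

Solve f'(x) = 0:
  Factor: x^4 + 11*x^3 + 29*x^2 - 11*x - 30 = (x - 1)*(x + 1)*(x + 5)*(x + 6) = 0.
  ⇒ x = -6, -5, -1, 1

f''(x) = 4*x^3 + 33*x^2 + 58*x - 11
Second-derivative test at each critical point:
  f''(-6) = -35 < 0 → local maximum
  f''(-5) = 24 > 0 → local minimum
  f''(-1) = -40 < 0 → local maximum
  f''(1) = 84 > 0 → local minimum

Critical points: x = -6 (local maximum); x = -5 (local minimum); x = -1 (local maximum); x = 1 (local minimum)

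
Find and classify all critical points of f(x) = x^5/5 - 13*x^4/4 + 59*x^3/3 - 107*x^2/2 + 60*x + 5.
f'(x) = x^4 - 13*x^3 + 59*x^2 - 107*x + 60

Solve f'(x) = 0:
  Factor: x^4 - 13*x^3 + 59*x^2 - 107*x + 60 = (x - 5)*(x - 4)*(x - 3)*(x - 1) = 0.
  ⇒ x = 1, 3, 4, 5

f''(x) = 4*x^3 - 39*x^2 + 118*x - 107
Second-derivative test at each critical point:
  f''(1) = -24 < 0 → local maximum
  f''(3) = 4 > 0 → local minimum
  f''(4) = -3 < 0 → local maximum
  f''(5) = 8 > 0 → local minimum

Critical points: x = 1 (local maximum); x = 3 (local minimum); x = 4 (local maximum); x = 5 (local minimum)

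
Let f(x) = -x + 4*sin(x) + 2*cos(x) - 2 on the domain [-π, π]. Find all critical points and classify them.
f'(x) = -2*sin(x) + 4*cos(x) - 1

Solve f'(x) = 0 on [-π, π]:
  f'(x) = 0 ⇔ -2*sin(x) + 4*cos(x) = 1. Write the left side as R·cos(x + φ) with R = √(4² + 2²) = 2*sqrt(5), cos φ = 2*sqrt(5)/5, sin φ = sqrt(5)/5; then cos(x + φ) = sqrt(5)/10. Solve for x and keep the solutions lying in [-π, π].
  ⇒ x = -pi + atan((-2*sqrt(19) - 1)/(2 - sqrt(19))) ≈ -1.8089, atan((-1 + 2*sqrt(19))/(2 + sqrt(19))) ≈ 0.8816

f''(x) = -4*sin(x) - 2*cos(x)
Second-derivative test at each critical point:
  f''(-1.8089) = 4.3589 > 0 → local minimum
  f''(0.8816) = -4.3589 < 0 → local maximum

Critical points: x = -pi + atan((-2*sqrt(19) - 1)/(2 - sqrt(19))) ≈ -1.8089 (local minimum); x = atan((-1 + 2*sqrt(19))/(2 + sqrt(19))) ≈ 0.8816 (local maximum)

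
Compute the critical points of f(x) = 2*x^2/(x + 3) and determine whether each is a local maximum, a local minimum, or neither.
f'(x) = 2*x*(x + 6)/(x^2 + 6*x + 9)

Solve f'(x) = 0:
  f'(x) = 2*x*(x + 6)/(x + 3)^2; the denominator is positive wherever f is defined, so f'(x) = 0 ⇔ 2*x^2 + 12*x = 0.
  Factor: 2*x^2 + 12*x = 2*x*(x + 6) = 0.
  ⇒ x = -6, 0

f''(x) = 36/(x^3 + 9*x^2 + 27*x + 27)
Second-derivative test at each critical point:
  f''(-6) = -4/3 < 0 → local maximum
  f''(0) = 4/3 > 0 → local minimum

Critical points: x = -6 (local maximum); x = 0 (local minimum)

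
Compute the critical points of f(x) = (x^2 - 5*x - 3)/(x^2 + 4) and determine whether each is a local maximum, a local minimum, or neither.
f'(x) = (5*x^2 + 14*x - 20)/(x^4 + 8*x^2 + 16)

Solve f'(x) = 0:
  f'(x) = (5*x^2 + 14*x - 20)/(x^2 + 4)^2; the denominator is positive wherever f is defined, so f'(x) = 0 ⇔ 5*x^2 + 14*x - 20 = 0.
  5*x^2 + 14*x - 20 = 0 has no rational roots; quadratic formula: x = (-14 ± √596)/10.
  ⇒ x = -sqrt(149)/5 - 7/5 ≈ -3.8413, -7/5 + sqrt(149)/5 ≈ 1.0413

f''(x) = 2*(-5*x^3 - 21*x^2 + 60*x + 28)/(x^6 + 12*x^4 + 48*x^2 + 64)
Second-derivative test at each critical point:
  f''(-3.8413) = -0.0694 < 0 → local maximum
  f''(1.0413) = 0.9444 > 0 → local minimum

Critical points: x = -sqrt(149)/5 - 7/5 ≈ -3.8413 (local maximum); x = -7/5 + sqrt(149)/5 ≈ 1.0413 (local minimum)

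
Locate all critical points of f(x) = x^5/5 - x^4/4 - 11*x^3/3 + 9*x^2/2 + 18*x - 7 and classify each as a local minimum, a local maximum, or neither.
f'(x) = x^4 - x^3 - 11*x^2 + 9*x + 18

Solve f'(x) = 0:
  Factor: x^4 - x^3 - 11*x^2 + 9*x + 18 = (x - 3)*(x - 2)*(x + 1)*(x + 3) = 0.
  ⇒ x = -3, -1, 2, 3

f''(x) = 4*x^3 - 3*x^2 - 22*x + 9
Second-derivative test at each critical point:
  f''(-3) = -60 < 0 → local maximum
  f''(-1) = 24 > 0 → local minimum
  f''(2) = -15 < 0 → local maximum
  f''(3) = 24 > 0 → local minimum

Critical points: x = -3 (local maximum); x = -1 (local minimum); x = 2 (local maximum); x = 3 (local minimum)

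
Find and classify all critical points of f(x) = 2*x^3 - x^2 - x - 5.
f'(x) = 6*x^2 - 2*x - 1

Solve f'(x) = 0:
  6*x^2 - 2*x - 1 = 0 has no rational roots; quadratic formula: x = (2 ± √28)/12.
  ⇒ x = 1/6 - sqrt(7)/6 ≈ -0.2743, 1/6 + sqrt(7)/6 ≈ 0.6076

f''(x) = 12*x - 2
Second-derivative test at each critical point:
  f''(-0.2743) = -5.2915 < 0 → local maximum
  f''(0.6076) = 5.2915 > 0 → local minimum

Critical points: x = 1/6 - sqrt(7)/6 ≈ -0.2743 (local maximum); x = 1/6 + sqrt(7)/6 ≈ 0.6076 (local minimum)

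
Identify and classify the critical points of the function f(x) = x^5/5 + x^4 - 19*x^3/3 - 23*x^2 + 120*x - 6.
f'(x) = x^4 + 4*x^3 - 19*x^2 - 46*x + 120

Solve f'(x) = 0:
  Factor: x^4 + 4*x^3 - 19*x^2 - 46*x + 120 = (x - 3)*(x - 2)*(x + 4)*(x + 5) = 0.
  ⇒ x = -5, -4, 2, 3

f''(x) = 4*x^3 + 12*x^2 - 38*x - 46
Second-derivative test at each critical point:
  f''(-5) = -56 < 0 → local maximum
  f''(-4) = 42 > 0 → local minimum
  f''(2) = -42 < 0 → local maximum
  f''(3) = 56 > 0 → local minimum

Critical points: x = -5 (local maximum); x = -4 (local minimum); x = 2 (local maximum); x = 3 (local minimum)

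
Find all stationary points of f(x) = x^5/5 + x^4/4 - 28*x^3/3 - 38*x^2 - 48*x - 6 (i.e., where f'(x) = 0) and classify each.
f'(x) = x^4 + x^3 - 28*x^2 - 76*x - 48

Solve f'(x) = 0:
  Factor: x^4 + x^3 - 28*x^2 - 76*x - 48 = (x - 6)*(x + 1)*(x + 2)*(x + 4) = 0.
  ⇒ x = -4, -2, -1, 6

f''(x) = 4*x^3 + 3*x^2 - 56*x - 76
Second-derivative test at each critical point:
  f''(-4) = -60 < 0 → local maximum
  f''(-2) = 16 > 0 → local minimum
  f''(-1) = -21 < 0 → local maximum
  f''(6) = 560 > 0 → local minimum

Critical points: x = -4 (local maximum); x = -2 (local minimum); x = -1 (local maximum); x = 6 (local minimum)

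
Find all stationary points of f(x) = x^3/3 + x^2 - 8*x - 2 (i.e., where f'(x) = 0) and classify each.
f'(x) = x^2 + 2*x - 8

Solve f'(x) = 0:
  Factor: x^2 + 2*x - 8 = (x - 2)*(x + 4) = 0.
  ⇒ x = -4, 2

f''(x) = 2*x + 2
Second-derivative test at each critical point:
  f''(-4) = -6 < 0 → local maximum
  f''(2) = 6 > 0 → local minimum

Critical points: x = -4 (local maximum); x = 2 (local minimum)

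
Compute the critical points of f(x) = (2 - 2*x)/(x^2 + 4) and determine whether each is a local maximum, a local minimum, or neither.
f'(x) = 2*(-x^2 + 2*x*(x - 1) - 4)/(x^2 + 4)^2

Solve f'(x) = 0:
  f'(x) = 2*(x^2 - 2*x - 4)/(x^2 + 4)^2; the denominator is positive wherever f is defined, so f'(x) = 0 ⇔ 2*x^2 - 4*x - 8 = 0.
  Factor: 2*x^2 - 4*x - 8 = 2*(x^2 - 2*x - 4); x^2 - 2*x - 4 = 0 has no rational roots; quadratic formula: x = (2 ± √20)/2.
  ⇒ x = 1 - sqrt(5) ≈ -1.2361, 1 + sqrt(5) ≈ 3.2361

f''(x) = 4*(4*x^2*(1 - x) + (3*x - 1)*(x^2 + 4))/(x^2 + 4)^3
Second-derivative test at each critical point:
  f''(-1.2361) = -0.2927 < 0 → local maximum
  f''(3.2361) = 0.0427 > 0 → local minimum

Critical points: x = 1 - sqrt(5) ≈ -1.2361 (local maximum); x = 1 + sqrt(5) ≈ 3.2361 (local minimum)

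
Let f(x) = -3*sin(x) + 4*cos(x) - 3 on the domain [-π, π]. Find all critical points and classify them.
f'(x) = -4*sin(x) - 3*cos(x)

Solve f'(x) = 0 on [-π, π]:
  f'(x) = 0 ⇔ -3*cos(x) = 4*sin(x) ⇔ tan(x) = -3/4, i.e. x = arctan(-3/4) + nπ; keep the solutions lying in [-π, π].
  ⇒ x = -atan(3/4) ≈ -0.6435, pi - atan(3/4) ≈ 2.4981

f''(x) = 3*sin(x) - 4*cos(x)
Second-derivative test at each critical point:
  f''(-0.6435) = -5 < 0 → local maximum
  f''(2.4981) = 5 > 0 → local minimum

Critical points: x = -atan(3/4) ≈ -0.6435 (local maximum); x = pi - atan(3/4) ≈ 2.4981 (local minimum)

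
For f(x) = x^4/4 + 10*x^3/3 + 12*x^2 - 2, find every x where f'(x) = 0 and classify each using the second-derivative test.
f'(x) = x*(x^2 + 10*x + 24)

Solve f'(x) = 0:
  Factor: x^3 + 10*x^2 + 24*x = x*(x + 4)*(x + 6) = 0.
  ⇒ x = -6, -4, 0

f''(x) = 3*x^2 + 20*x + 24
Second-derivative test at each critical point:
  f''(-6) = 12 > 0 → local minimum
  f''(-4) = -8 < 0 → local maximum
  f''(0) = 24 > 0 → local minimum

Critical points: x = -6 (local minimum); x = -4 (local maximum); x = 0 (local minimum)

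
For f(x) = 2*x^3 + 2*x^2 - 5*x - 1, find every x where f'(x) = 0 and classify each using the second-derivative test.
f'(x) = 6*x^2 + 4*x - 5

Solve f'(x) = 0:
  6*x^2 + 4*x - 5 = 0 has no rational roots; quadratic formula: x = (-4 ± √136)/12.
  ⇒ x = -sqrt(34)/6 - 1/3 ≈ -1.3052, -1/3 + sqrt(34)/6 ≈ 0.6385

f''(x) = 12*x + 4
Second-derivative test at each critical point:
  f''(-1.3052) = -11.6619 < 0 → local maximum
  f''(0.6385) = 11.6619 > 0 → local minimum

Critical points: x = -sqrt(34)/6 - 1/3 ≈ -1.3052 (local maximum); x = -1/3 + sqrt(34)/6 ≈ 0.6385 (local minimum)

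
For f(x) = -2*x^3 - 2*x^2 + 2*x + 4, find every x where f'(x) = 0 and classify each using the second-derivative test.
f'(x) = -6*x^2 - 4*x + 2

Solve f'(x) = 0:
  Factor: -6*x^2 - 4*x + 2 = -2*(x + 1)*(3*x - 1) = 0.
  ⇒ x = -1, 1/3

f''(x) = -12*x - 4
Second-derivative test at each critical point:
  f''(-1) = 8 > 0 → local minimum
  f''(1/3) = -8 < 0 → local maximum

Critical points: x = -1 (local minimum); x = 1/3 (local maximum)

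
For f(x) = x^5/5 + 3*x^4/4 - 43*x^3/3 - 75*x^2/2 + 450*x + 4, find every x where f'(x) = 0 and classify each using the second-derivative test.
f'(x) = x^4 + 3*x^3 - 43*x^2 - 75*x + 450

Solve f'(x) = 0:
  Factor: x^4 + 3*x^3 - 43*x^2 - 75*x + 450 = (x - 5)*(x - 3)*(x + 5)*(x + 6) = 0.
  ⇒ x = -6, -5, 3, 5

f''(x) = 4*x^3 + 9*x^2 - 86*x - 75
Second-derivative test at each critical point:
  f''(-6) = -99 < 0 → local maximum
  f''(-5) = 80 > 0 → local minimum
  f''(3) = -144 < 0 → local maximum
  f''(5) = 220 > 0 → local minimum

Critical points: x = -6 (local maximum); x = -5 (local minimum); x = 3 (local maximum); x = 5 (local minimum)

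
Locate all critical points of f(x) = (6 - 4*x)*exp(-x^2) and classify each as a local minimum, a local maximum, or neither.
f'(x) = 4*(x*(2*x - 3) - 1)*exp(-x^2)

Solve f'(x) = 0:
  f'(x) = (8*x^2 - 12*x - 4)·exp(-x^2) and exp(-x^2) > 0 for every x, so f'(x) = 0 ⇔ 8*x^2 - 12*x - 4 = 0.
  Factor: 8*x^2 - 12*x - 4 = 4*(2*x^2 - 3*x - 1); 2*x^2 - 3*x - 1 = 0 has no rational roots; quadratic formula: x = (3 ± √17)/4.
  ⇒ x = 3/4 - sqrt(17)/4 ≈ -0.2808, 3/4 + sqrt(17)/4 ≈ 1.7808

f''(x) = 4*(2*x^2*(3 - 2*x) + 6*x - 3)*exp(-x^2)
Second-derivative test at each critical point:
  f''(-0.2808) = -15.2422 < 0 → local maximum
  f''(1.7808) = 0.6919 > 0 → local minimum

Critical points: x = 3/4 - sqrt(17)/4 ≈ -0.2808 (local maximum); x = 3/4 + sqrt(17)/4 ≈ 1.7808 (local minimum)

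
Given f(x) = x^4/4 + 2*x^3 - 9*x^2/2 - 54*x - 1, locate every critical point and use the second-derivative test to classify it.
f'(x) = x^3 + 6*x^2 - 9*x - 54

Solve f'(x) = 0:
  Factor: x^3 + 6*x^2 - 9*x - 54 = (x - 3)*(x + 3)*(x + 6) = 0.
  ⇒ x = -6, -3, 3

f''(x) = 3*x^2 + 12*x - 9
Second-derivative test at each critical point:
  f''(-6) = 27 > 0 → local minimum
  f''(-3) = -18 < 0 → local maximum
  f''(3) = 54 > 0 → local minimum

Critical points: x = -6 (local minimum); x = -3 (local maximum); x = 3 (local minimum)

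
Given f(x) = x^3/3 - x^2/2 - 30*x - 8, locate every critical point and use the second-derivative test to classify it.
f'(x) = x^2 - x - 30

Solve f'(x) = 0:
  Factor: x^2 - x - 30 = (x - 6)*(x + 5) = 0.
  ⇒ x = -5, 6

f''(x) = 2*x - 1
Second-derivative test at each critical point:
  f''(-5) = -11 < 0 → local maximum
  f''(6) = 11 > 0 → local minimum

Critical points: x = -5 (local maximum); x = 6 (local minimum)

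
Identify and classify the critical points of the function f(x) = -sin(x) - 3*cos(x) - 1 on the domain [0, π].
f'(x) = 3*sin(x) - cos(x)

Solve f'(x) = 0 on [0, π]:
  f'(x) = 0 ⇔ -cos(x) = -3*sin(x) ⇔ tan(x) = 1/3, i.e. x = arctan(1/3) + nπ; keep the solutions lying in [0, π].
  ⇒ x = atan(1/3) ≈ 0.3218

f''(x) = sin(x) + 3*cos(x)
Second-derivative test at each critical point:
  f''(0.3218) = 3.1623 > 0 → local minimum

Critical points: x = atan(1/3) ≈ 0.3218 (local minimum)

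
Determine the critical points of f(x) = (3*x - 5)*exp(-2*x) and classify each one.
f'(x) = (13 - 6*x)*exp(-2*x)

Solve f'(x) = 0:
  f'(x) = (13 - 6*x)·exp(-2*x) and exp(-2*x) > 0 for every x, so f'(x) = 0 ⇔ 13 - 6*x = 0.
  13 - 6*x = 0.
  ⇒ x = 13/6

f''(x) = 4*(3*x - 8)*exp(-2*x)
Second-derivative test at each critical point:
  f''(13/6) = -0.0787 < 0 → local maximum

Critical points: x = 13/6 (local maximum)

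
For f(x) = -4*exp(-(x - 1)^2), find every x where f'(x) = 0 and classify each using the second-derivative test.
f'(x) = 8*(x - 1)*exp(-(x - 1)^2)

Solve f'(x) = 0:
  f'(x) = (8*x - 8)·exp(-(x - 1)^2) and exp(-(x - 1)^2) > 0 for every x, so f'(x) = 0 ⇔ 8*x - 8 = 0.
  Factor: 8*x - 8 = 8*(x - 1) = 0.
  ⇒ x = 1

f''(x) = 8*(1 - 2*(x - 1)^2)*exp(-(x - 1)^2)
Second-derivative test at each critical point:
  f''(1) = 8 > 0 → local minimum

Critical points: x = 1 (local minimum)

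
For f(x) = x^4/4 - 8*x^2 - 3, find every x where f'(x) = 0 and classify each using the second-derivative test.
f'(x) = x*(x^2 - 16)

Solve f'(x) = 0:
  Factor: x^3 - 16*x = x*(x - 4)*(x + 4) = 0.
  ⇒ x = -4, 0, 4

f''(x) = 3*x^2 - 16
Second-derivative test at each critical point:
  f''(-4) = 32 > 0 → local minimum
  f''(0) = -16 < 0 → local maximum
  f''(4) = 32 > 0 → local minimum

Critical points: x = -4 (local minimum); x = 0 (local maximum); x = 4 (local minimum)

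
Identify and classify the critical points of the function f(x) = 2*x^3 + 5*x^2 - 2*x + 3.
f'(x) = 6*x^2 + 10*x - 2

Solve f'(x) = 0:
  Factor: 6*x^2 + 10*x - 2 = 2*(3*x^2 + 5*x - 1); 3*x^2 + 5*x - 1 = 0 has no rational roots; quadratic formula: x = (-5 ± √37)/6.
  ⇒ x = -sqrt(37)/6 - 5/6 ≈ -1.8471, -5/6 + sqrt(37)/6 ≈ 0.1805

f''(x) = 12*x + 10
Second-derivative test at each critical point:
  f''(-1.8471) = -12.1655 < 0 → local maximum
  f''(0.1805) = 12.1655 > 0 → local minimum

Critical points: x = -sqrt(37)/6 - 5/6 ≈ -1.8471 (local maximum); x = -5/6 + sqrt(37)/6 ≈ 0.1805 (local minimum)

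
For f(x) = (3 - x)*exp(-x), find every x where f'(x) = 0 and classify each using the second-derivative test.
f'(x) = (x - 4)*exp(-x)

Solve f'(x) = 0:
  f'(x) = (x - 4)·exp(-x) and exp(-x) > 0 for every x, so f'(x) = 0 ⇔ x - 4 = 0.
  x - 4 = 0.
  ⇒ x = 4

f''(x) = (5 - x)*exp(-x)
Second-derivative test at each critical point:
  f''(4) = 0.0183 > 0 → local minimum

Critical points: x = 4 (local minimum)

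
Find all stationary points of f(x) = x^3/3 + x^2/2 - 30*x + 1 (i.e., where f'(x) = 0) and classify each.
f'(x) = x^2 + x - 30

Solve f'(x) = 0:
  Factor: x^2 + x - 30 = (x - 5)*(x + 6) = 0.
  ⇒ x = -6, 5

f''(x) = 2*x + 1
Second-derivative test at each critical point:
  f''(-6) = -11 < 0 → local maximum
  f''(5) = 11 > 0 → local minimum

Critical points: x = -6 (local maximum); x = 5 (local minimum)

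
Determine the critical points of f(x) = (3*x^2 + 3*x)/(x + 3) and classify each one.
f'(x) = 3*(x^2 + 6*x + 3)/(x^2 + 6*x + 9)

Solve f'(x) = 0:
  f'(x) = 3*(x^2 + 6*x + 3)/(x + 3)^2; the denominator is positive wherever f is defined, so f'(x) = 0 ⇔ 3*x^2 + 18*x + 9 = 0.
  Factor: 3*x^2 + 18*x + 9 = 3*(x^2 + 6*x + 3); x^2 + 6*x + 3 = 0 has no rational roots; quadratic formula: x = (-6 ± √24)/2.
  ⇒ x = -3 - sqrt(6) ≈ -5.4495, -3 + sqrt(6) ≈ -0.5505

f''(x) = 36/(x^3 + 9*x^2 + 27*x + 27)
Second-derivative test at each critical point:
  f''(-5.4495) = -2.4495 < 0 → local maximum
  f''(-0.5505) = 2.4495 > 0 → local minimum

Critical points: x = -3 - sqrt(6) ≈ -5.4495 (local maximum); x = -3 + sqrt(6) ≈ -0.5505 (local minimum)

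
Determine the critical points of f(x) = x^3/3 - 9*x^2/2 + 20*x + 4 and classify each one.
f'(x) = x^2 - 9*x + 20

Solve f'(x) = 0:
  Factor: x^2 - 9*x + 20 = (x - 5)*(x - 4) = 0.
  ⇒ x = 4, 5

f''(x) = 2*x - 9
Second-derivative test at each critical point:
  f''(4) = -1 < 0 → local maximum
  f''(5) = 1 > 0 → local minimum

Critical points: x = 4 (local maximum); x = 5 (local minimum)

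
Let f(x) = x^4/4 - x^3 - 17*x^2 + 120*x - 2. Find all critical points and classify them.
f'(x) = x^3 - 3*x^2 - 34*x + 120

Solve f'(x) = 0:
  Factor: x^3 - 3*x^2 - 34*x + 120 = (x - 5)*(x - 4)*(x + 6) = 0.
  ⇒ x = -6, 4, 5

f''(x) = 3*x^2 - 6*x - 34
Second-derivative test at each critical point:
  f''(-6) = 110 > 0 → local minimum
  f''(4) = -10 < 0 → local maximum
  f''(5) = 11 > 0 → local minimum

Critical points: x = -6 (local minimum); x = 4 (local maximum); x = 5 (local minimum)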